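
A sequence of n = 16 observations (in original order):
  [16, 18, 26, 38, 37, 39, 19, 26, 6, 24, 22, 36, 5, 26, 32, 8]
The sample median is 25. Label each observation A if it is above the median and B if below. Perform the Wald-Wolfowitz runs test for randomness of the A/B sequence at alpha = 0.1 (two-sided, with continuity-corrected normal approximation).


Step 1: Compute median = 25; label A = above, B = below.
Labels in order: BBAAAABABBBABAAB  (n_A = 8, n_B = 8)
Step 2: Count runs R = 9.
Step 3: Under H0 (random ordering), E[R] = 2*n_A*n_B/(n_A+n_B) + 1 = 2*8*8/16 + 1 = 9.0000.
        Var[R] = 2*n_A*n_B*(2*n_A*n_B - n_A - n_B) / ((n_A+n_B)^2 * (n_A+n_B-1)) = 14336/3840 = 3.7333.
        SD[R] = 1.9322.
Step 4: R = E[R], so z = 0 with no continuity correction.
Step 5: Two-sided p-value via normal approximation = 2*(1 - Phi(|z|)) = 1.000000.
Step 6: alpha = 0.1. fail to reject H0.

R = 9, z = 0.0000, p = 1.000000, fail to reject H0.


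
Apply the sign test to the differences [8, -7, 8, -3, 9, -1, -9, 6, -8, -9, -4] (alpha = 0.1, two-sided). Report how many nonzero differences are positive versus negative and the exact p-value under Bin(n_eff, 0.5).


Step 1: Discard zero differences. Original n = 11; n_eff = number of nonzero differences = 11.
Nonzero differences (with sign): +8, -7, +8, -3, +9, -1, -9, +6, -8, -9, -4
Step 2: Count signs: positive = 4, negative = 7.
Step 3: Under H0: P(positive) = 0.5, so the number of positives S ~ Bin(11, 0.5).
Step 4: Two-sided exact p-value = sum of Bin(11,0.5) probabilities at or below the observed probability = 0.548828.
Step 5: alpha = 0.1. fail to reject H0.

n_eff = 11, pos = 4, neg = 7, p = 0.548828, fail to reject H0.


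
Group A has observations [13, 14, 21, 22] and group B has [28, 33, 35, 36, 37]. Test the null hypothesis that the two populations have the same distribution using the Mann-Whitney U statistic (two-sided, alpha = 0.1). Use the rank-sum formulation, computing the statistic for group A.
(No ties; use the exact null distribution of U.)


Step 1: Combine and sort all 9 observations; assign midranks.
sorted (value, group): (13,X), (14,X), (21,X), (22,X), (28,Y), (33,Y), (35,Y), (36,Y), (37,Y)
ranks: 13->1, 14->2, 21->3, 22->4, 28->5, 33->6, 35->7, 36->8, 37->9
Step 2: Rank sum for X: R1 = 1 + 2 + 3 + 4 = 10.
Step 3: U_X = R1 - n1(n1+1)/2 = 10 - 4*5/2 = 10 - 10 = 0.
       U_Y = n1*n2 - U_X = 20 - 0 = 20.
Step 4: No ties, so the exact null distribution of U (based on enumerating the C(9,4) = 126 equally likely rank assignments) gives the two-sided p-value.
Step 5: p-value = 0.015873; compare to alpha = 0.1. reject H0.

U_X = 0, p = 0.015873, reject H0 at alpha = 0.1.


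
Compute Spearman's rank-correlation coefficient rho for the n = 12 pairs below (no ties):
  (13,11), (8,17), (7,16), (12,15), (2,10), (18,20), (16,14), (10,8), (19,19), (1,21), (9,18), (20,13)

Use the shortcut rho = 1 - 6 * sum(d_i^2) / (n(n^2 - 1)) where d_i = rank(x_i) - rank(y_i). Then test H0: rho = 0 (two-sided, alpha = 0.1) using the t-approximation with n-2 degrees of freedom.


Step 1: Rank x and y separately (midranks; no ties here).
rank(x): 13->8, 8->4, 7->3, 12->7, 2->2, 18->10, 16->9, 10->6, 19->11, 1->1, 9->5, 20->12
rank(y): 11->3, 17->8, 16->7, 15->6, 10->2, 20->11, 14->5, 8->1, 19->10, 21->12, 18->9, 13->4
Step 2: d_i = R_x(i) - R_y(i); compute d_i^2.
  (8-3)^2=25, (4-8)^2=16, (3-7)^2=16, (7-6)^2=1, (2-2)^2=0, (10-11)^2=1, (9-5)^2=16, (6-1)^2=25, (11-10)^2=1, (1-12)^2=121, (5-9)^2=16, (12-4)^2=64
sum(d^2) = 302.
Step 3: rho = 1 - 6*302 / (12*(12^2 - 1)) = 1 - 1812/1716 = -0.055944.
Step 4: Under H0, t = rho * sqrt((n-2)/(1-rho^2)) = -0.1772 ~ t(10).
Step 5: Two-sided p-value from the t-distribution with 10 df = 0.862898.
Step 6: alpha = 0.1. fail to reject H0.

rho = -0.0559, p = 0.862898, fail to reject H0 at alpha = 0.1.


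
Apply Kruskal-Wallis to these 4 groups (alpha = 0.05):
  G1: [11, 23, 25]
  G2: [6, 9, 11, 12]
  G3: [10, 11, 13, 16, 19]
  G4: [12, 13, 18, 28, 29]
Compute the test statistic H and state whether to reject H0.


Step 1: Combine all N = 17 observations and assign midranks.
sorted (value, group, rank): (6,G2,1), (9,G2,2), (10,G3,3), (11,G1,5), (11,G2,5), (11,G3,5), (12,G2,7.5), (12,G4,7.5), (13,G3,9.5), (13,G4,9.5), (16,G3,11), (18,G4,12), (19,G3,13), (23,G1,14), (25,G1,15), (28,G4,16), (29,G4,17)
Step 2: Sum ranks within each group.
R_1 = 34 (n_1 = 3)
R_2 = 15.5 (n_2 = 4)
R_3 = 41.5 (n_3 = 5)
R_4 = 62 (n_4 = 5)
Step 3: H = 12/(N(N+1)) * sum(R_i^2/n_i) - 3(N+1)
     = 12/(17*18) * (34^2/3 + 15.5^2/4 + 41.5^2/5 + 62^2/5) - 3*18
     = 0.039216 * 1558.65 - 54
     = 7.123366.
Step 4: Ties present; correction factor C = 1 - 36/(17^3 - 17) = 0.992647. Corrected H = 7.123366 / 0.992647 = 7.176132.
Step 5: Under H0, H ~ chi^2(3); p-value = 0.066491.
Step 6: alpha = 0.05. fail to reject H0.

H = 7.1761, df = 3, p = 0.066491, fail to reject H0.


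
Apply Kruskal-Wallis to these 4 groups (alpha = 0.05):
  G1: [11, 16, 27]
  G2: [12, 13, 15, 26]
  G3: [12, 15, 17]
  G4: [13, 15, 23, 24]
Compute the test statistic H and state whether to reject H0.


Step 1: Combine all N = 14 observations and assign midranks.
sorted (value, group, rank): (11,G1,1), (12,G2,2.5), (12,G3,2.5), (13,G2,4.5), (13,G4,4.5), (15,G2,7), (15,G3,7), (15,G4,7), (16,G1,9), (17,G3,10), (23,G4,11), (24,G4,12), (26,G2,13), (27,G1,14)
Step 2: Sum ranks within each group.
R_1 = 24 (n_1 = 3)
R_2 = 27 (n_2 = 4)
R_3 = 19.5 (n_3 = 3)
R_4 = 34.5 (n_4 = 4)
Step 3: H = 12/(N(N+1)) * sum(R_i^2/n_i) - 3(N+1)
     = 12/(14*15) * (24^2/3 + 27^2/4 + 19.5^2/3 + 34.5^2/4) - 3*15
     = 0.057143 * 798.562 - 45
     = 0.632143.
Step 4: Ties present; correction factor C = 1 - 36/(14^3 - 14) = 0.986813. Corrected H = 0.632143 / 0.986813 = 0.640590.
Step 5: Under H0, H ~ chi^2(3); p-value = 0.887080.
Step 6: alpha = 0.05. fail to reject H0.

H = 0.6406, df = 3, p = 0.887080, fail to reject H0.


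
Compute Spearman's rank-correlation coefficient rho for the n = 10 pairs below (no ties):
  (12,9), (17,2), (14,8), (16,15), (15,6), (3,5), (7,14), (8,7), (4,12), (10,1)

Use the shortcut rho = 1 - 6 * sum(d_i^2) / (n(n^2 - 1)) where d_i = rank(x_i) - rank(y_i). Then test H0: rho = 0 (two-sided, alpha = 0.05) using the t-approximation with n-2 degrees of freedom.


Step 1: Rank x and y separately (midranks; no ties here).
rank(x): 12->6, 17->10, 14->7, 16->9, 15->8, 3->1, 7->3, 8->4, 4->2, 10->5
rank(y): 9->7, 2->2, 8->6, 15->10, 6->4, 5->3, 14->9, 7->5, 12->8, 1->1
Step 2: d_i = R_x(i) - R_y(i); compute d_i^2.
  (6-7)^2=1, (10-2)^2=64, (7-6)^2=1, (9-10)^2=1, (8-4)^2=16, (1-3)^2=4, (3-9)^2=36, (4-5)^2=1, (2-8)^2=36, (5-1)^2=16
sum(d^2) = 176.
Step 3: rho = 1 - 6*176 / (10*(10^2 - 1)) = 1 - 1056/990 = -0.066667.
Step 4: Under H0, t = rho * sqrt((n-2)/(1-rho^2)) = -0.1890 ~ t(8).
Step 5: Two-sided p-value from the t-distribution with 8 df = 0.854813.
Step 6: alpha = 0.05. fail to reject H0.

rho = -0.0667, p = 0.854813, fail to reject H0 at alpha = 0.05.


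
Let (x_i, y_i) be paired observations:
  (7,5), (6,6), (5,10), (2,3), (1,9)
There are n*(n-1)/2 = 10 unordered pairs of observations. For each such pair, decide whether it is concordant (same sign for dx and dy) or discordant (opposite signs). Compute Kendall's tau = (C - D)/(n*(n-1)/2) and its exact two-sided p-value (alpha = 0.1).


Step 1: Enumerate the 10 unordered pairs (i,j) with i<j and classify each by sign(x_j-x_i) * sign(y_j-y_i).
  (1,2):dx=-1,dy=+1->D; (1,3):dx=-2,dy=+5->D; (1,4):dx=-5,dy=-2->C; (1,5):dx=-6,dy=+4->D
  (2,3):dx=-1,dy=+4->D; (2,4):dx=-4,dy=-3->C; (2,5):dx=-5,dy=+3->D; (3,4):dx=-3,dy=-7->C
  (3,5):dx=-4,dy=-1->C; (4,5):dx=-1,dy=+6->D
Step 2: C = 4, D = 6, total pairs = 10.
Step 3: tau = (C - D)/(n(n-1)/2) = (4 - 6)/10 = -0.200000.
Step 4: Exact two-sided p-value (enumerate n! = 120 permutations of y under H0): p = 0.816667.
Step 5: alpha = 0.1. fail to reject H0.

tau_b = -0.2000 (C=4, D=6), p = 0.816667, fail to reject H0.


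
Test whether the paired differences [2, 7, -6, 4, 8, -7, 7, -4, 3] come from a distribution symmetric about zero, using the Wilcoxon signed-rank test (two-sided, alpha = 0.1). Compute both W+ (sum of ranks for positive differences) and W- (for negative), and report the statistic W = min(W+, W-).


Step 1: Drop any zero differences (none here) and take |d_i|.
|d| = [2, 7, 6, 4, 8, 7, 7, 4, 3]
Step 2: Midrank |d_i| (ties get averaged ranks).
ranks: |2|->1, |7|->7, |6|->5, |4|->3.5, |8|->9, |7|->7, |7|->7, |4|->3.5, |3|->2
Step 3: Attach original signs; sum ranks with positive sign and with negative sign.
W+ = 1 + 7 + 3.5 + 9 + 7 + 2 = 29.5
W- = 5 + 7 + 3.5 = 15.5
(Check: W+ + W- = 45 should equal n(n+1)/2 = 45.)
Step 4: Test statistic W = min(W+, W-) = 15.5.
Step 5: Ties in |d|, so use the tie-corrected normal approximation.
        E[W] = n(n+1)/4 = 9*10/4 = 22.5.
        Tie groups: |d|=4 (t=2), |d|=7 (t=3); sum(t^3 - t) = 30.
        Var[W] = n(n+1)(2n+1)/24 - sum(t^3-t)/48 = 1710/24 - 30/48 = 70.625.
        z = (W - E[W]) / sqrt(Var[W]) = (15.5 - 22.5) / 8.4039 = -0.8329.
        Two-sided p = 2*Phi(z) = 0.404873.
Step 6: alpha = 0.1. fail to reject H0.

W+ = 29.5, W- = 15.5, W = min = 15.5, p = 0.404873, fail to reject H0.


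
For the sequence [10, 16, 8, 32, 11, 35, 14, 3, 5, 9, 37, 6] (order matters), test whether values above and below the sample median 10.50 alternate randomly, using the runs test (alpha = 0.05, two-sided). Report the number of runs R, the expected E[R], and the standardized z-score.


Step 1: Compute median = 10.50; label A = above, B = below.
Labels in order: BABAAAABBBAB  (n_A = 6, n_B = 6)
Step 2: Count runs R = 7.
Step 3: Under H0 (random ordering), E[R] = 2*n_A*n_B/(n_A+n_B) + 1 = 2*6*6/12 + 1 = 7.0000.
        Var[R] = 2*n_A*n_B*(2*n_A*n_B - n_A - n_B) / ((n_A+n_B)^2 * (n_A+n_B-1)) = 4320/1584 = 2.7273.
        SD[R] = 1.6514.
Step 4: R = E[R], so z = 0 with no continuity correction.
Step 5: Two-sided p-value via normal approximation = 2*(1 - Phi(|z|)) = 1.000000.
Step 6: alpha = 0.05. fail to reject H0.

R = 7, z = 0.0000, p = 1.000000, fail to reject H0.


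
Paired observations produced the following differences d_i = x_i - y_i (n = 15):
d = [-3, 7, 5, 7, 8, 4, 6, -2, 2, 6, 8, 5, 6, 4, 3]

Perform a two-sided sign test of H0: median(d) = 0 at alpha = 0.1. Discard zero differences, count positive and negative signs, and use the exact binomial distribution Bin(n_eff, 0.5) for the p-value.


Step 1: Discard zero differences. Original n = 15; n_eff = number of nonzero differences = 15.
Nonzero differences (with sign): -3, +7, +5, +7, +8, +4, +6, -2, +2, +6, +8, +5, +6, +4, +3
Step 2: Count signs: positive = 13, negative = 2.
Step 3: Under H0: P(positive) = 0.5, so the number of positives S ~ Bin(15, 0.5).
Step 4: Two-sided exact p-value = sum of Bin(15,0.5) probabilities at or below the observed probability = 0.007385.
Step 5: alpha = 0.1. reject H0.

n_eff = 15, pos = 13, neg = 2, p = 0.007385, reject H0.


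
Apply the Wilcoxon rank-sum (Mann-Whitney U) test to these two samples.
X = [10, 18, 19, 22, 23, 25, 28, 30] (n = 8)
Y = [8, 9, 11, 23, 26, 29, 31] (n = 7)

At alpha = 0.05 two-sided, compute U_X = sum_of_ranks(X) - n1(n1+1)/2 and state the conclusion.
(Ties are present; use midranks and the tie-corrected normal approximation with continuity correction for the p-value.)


Step 1: Combine and sort all 15 observations; assign midranks.
sorted (value, group): (8,Y), (9,Y), (10,X), (11,Y), (18,X), (19,X), (22,X), (23,X), (23,Y), (25,X), (26,Y), (28,X), (29,Y), (30,X), (31,Y)
ranks: 8->1, 9->2, 10->3, 11->4, 18->5, 19->6, 22->7, 23->8.5, 23->8.5, 25->10, 26->11, 28->12, 29->13, 30->14, 31->15
Step 2: Rank sum for X: R1 = 3 + 5 + 6 + 7 + 8.5 + 10 + 12 + 14 = 65.5.
Step 3: U_X = R1 - n1(n1+1)/2 = 65.5 - 8*9/2 = 65.5 - 36 = 29.5.
       U_Y = n1*n2 - U_X = 56 - 29.5 = 26.5.
Step 4: Ties are present, so use the tie-corrected normal approximation (with continuity correction) for the p-value.
Step 5: p-value = 0.907786; compare to alpha = 0.05. fail to reject H0.

U_X = 29.5, p = 0.907786, fail to reject H0 at alpha = 0.05.


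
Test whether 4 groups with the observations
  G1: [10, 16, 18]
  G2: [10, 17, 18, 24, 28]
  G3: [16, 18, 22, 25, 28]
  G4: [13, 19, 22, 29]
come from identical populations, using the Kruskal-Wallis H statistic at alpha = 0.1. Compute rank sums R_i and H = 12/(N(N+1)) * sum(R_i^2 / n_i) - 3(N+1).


Step 1: Combine all N = 17 observations and assign midranks.
sorted (value, group, rank): (10,G1,1.5), (10,G2,1.5), (13,G4,3), (16,G1,4.5), (16,G3,4.5), (17,G2,6), (18,G1,8), (18,G2,8), (18,G3,8), (19,G4,10), (22,G3,11.5), (22,G4,11.5), (24,G2,13), (25,G3,14), (28,G2,15.5), (28,G3,15.5), (29,G4,17)
Step 2: Sum ranks within each group.
R_1 = 14 (n_1 = 3)
R_2 = 44 (n_2 = 5)
R_3 = 53.5 (n_3 = 5)
R_4 = 41.5 (n_4 = 4)
Step 3: H = 12/(N(N+1)) * sum(R_i^2/n_i) - 3(N+1)
     = 12/(17*18) * (14^2/3 + 44^2/5 + 53.5^2/5 + 41.5^2/4) - 3*18
     = 0.039216 * 1455.55 - 54
     = 3.080229.
Step 4: Ties present; correction factor C = 1 - 48/(17^3 - 17) = 0.990196. Corrected H = 3.080229 / 0.990196 = 3.110726.
Step 5: Under H0, H ~ chi^2(3); p-value = 0.374866.
Step 6: alpha = 0.1. fail to reject H0.

H = 3.1107, df = 3, p = 0.374866, fail to reject H0.


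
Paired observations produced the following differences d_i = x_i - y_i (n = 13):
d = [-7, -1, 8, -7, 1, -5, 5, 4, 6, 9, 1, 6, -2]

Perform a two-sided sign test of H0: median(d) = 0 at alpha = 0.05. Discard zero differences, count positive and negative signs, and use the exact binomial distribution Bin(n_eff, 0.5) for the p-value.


Step 1: Discard zero differences. Original n = 13; n_eff = number of nonzero differences = 13.
Nonzero differences (with sign): -7, -1, +8, -7, +1, -5, +5, +4, +6, +9, +1, +6, -2
Step 2: Count signs: positive = 8, negative = 5.
Step 3: Under H0: P(positive) = 0.5, so the number of positives S ~ Bin(13, 0.5).
Step 4: Two-sided exact p-value = sum of Bin(13,0.5) probabilities at or below the observed probability = 0.581055.
Step 5: alpha = 0.05. fail to reject H0.

n_eff = 13, pos = 8, neg = 5, p = 0.581055, fail to reject H0.


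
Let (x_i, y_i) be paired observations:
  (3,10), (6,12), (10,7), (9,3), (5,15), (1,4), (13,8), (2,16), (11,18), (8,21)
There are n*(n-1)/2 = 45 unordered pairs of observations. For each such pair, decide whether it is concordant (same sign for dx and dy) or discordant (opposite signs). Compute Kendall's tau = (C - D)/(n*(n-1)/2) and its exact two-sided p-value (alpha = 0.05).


Step 1: Enumerate the 45 unordered pairs (i,j) with i<j and classify each by sign(x_j-x_i) * sign(y_j-y_i).
  (1,2):dx=+3,dy=+2->C; (1,3):dx=+7,dy=-3->D; (1,4):dx=+6,dy=-7->D; (1,5):dx=+2,dy=+5->C
  (1,6):dx=-2,dy=-6->C; (1,7):dx=+10,dy=-2->D; (1,8):dx=-1,dy=+6->D; (1,9):dx=+8,dy=+8->C
  (1,10):dx=+5,dy=+11->C; (2,3):dx=+4,dy=-5->D; (2,4):dx=+3,dy=-9->D; (2,5):dx=-1,dy=+3->D
  (2,6):dx=-5,dy=-8->C; (2,7):dx=+7,dy=-4->D; (2,8):dx=-4,dy=+4->D; (2,9):dx=+5,dy=+6->C
  (2,10):dx=+2,dy=+9->C; (3,4):dx=-1,dy=-4->C; (3,5):dx=-5,dy=+8->D; (3,6):dx=-9,dy=-3->C
  (3,7):dx=+3,dy=+1->C; (3,8):dx=-8,dy=+9->D; (3,9):dx=+1,dy=+11->C; (3,10):dx=-2,dy=+14->D
  (4,5):dx=-4,dy=+12->D; (4,6):dx=-8,dy=+1->D; (4,7):dx=+4,dy=+5->C; (4,8):dx=-7,dy=+13->D
  (4,9):dx=+2,dy=+15->C; (4,10):dx=-1,dy=+18->D; (5,6):dx=-4,dy=-11->C; (5,7):dx=+8,dy=-7->D
  (5,8):dx=-3,dy=+1->D; (5,9):dx=+6,dy=+3->C; (5,10):dx=+3,dy=+6->C; (6,7):dx=+12,dy=+4->C
  (6,8):dx=+1,dy=+12->C; (6,9):dx=+10,dy=+14->C; (6,10):dx=+7,dy=+17->C; (7,8):dx=-11,dy=+8->D
  (7,9):dx=-2,dy=+10->D; (7,10):dx=-5,dy=+13->D; (8,9):dx=+9,dy=+2->C; (8,10):dx=+6,dy=+5->C
  (9,10):dx=-3,dy=+3->D
Step 2: C = 23, D = 22, total pairs = 45.
Step 3: tau = (C - D)/(n(n-1)/2) = (23 - 22)/45 = 0.022222.
Step 4: Exact two-sided p-value (enumerate n! = 3628800 permutations of y under H0): p = 1.000000.
Step 5: alpha = 0.05. fail to reject H0.

tau_b = 0.0222 (C=23, D=22), p = 1.000000, fail to reject H0.


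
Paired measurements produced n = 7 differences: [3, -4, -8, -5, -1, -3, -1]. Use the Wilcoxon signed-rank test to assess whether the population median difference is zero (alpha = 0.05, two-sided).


Step 1: Drop any zero differences (none here) and take |d_i|.
|d| = [3, 4, 8, 5, 1, 3, 1]
Step 2: Midrank |d_i| (ties get averaged ranks).
ranks: |3|->3.5, |4|->5, |8|->7, |5|->6, |1|->1.5, |3|->3.5, |1|->1.5
Step 3: Attach original signs; sum ranks with positive sign and with negative sign.
W+ = 3.5 = 3.5
W- = 5 + 7 + 6 + 1.5 + 3.5 + 1.5 = 24.5
(Check: W+ + W- = 28 should equal n(n+1)/2 = 28.)
Step 4: Test statistic W = min(W+, W-) = 3.5.
Step 5: Ties in |d|, so use the tie-corrected normal approximation.
        E[W] = n(n+1)/4 = 7*8/4 = 14.
        Tie groups: |d|=1 (t=2), |d|=3 (t=2); sum(t^3 - t) = 12.
        Var[W] = n(n+1)(2n+1)/24 - sum(t^3-t)/48 = 840/24 - 12/48 = 34.75.
        z = (W - E[W]) / sqrt(Var[W]) = (3.5 - 14) / 5.8949 = -1.7812.
        Two-sided p = 2*Phi(z) = 0.074880.
Step 6: alpha = 0.05. fail to reject H0.

W+ = 3.5, W- = 24.5, W = min = 3.5, p = 0.074880, fail to reject H0.


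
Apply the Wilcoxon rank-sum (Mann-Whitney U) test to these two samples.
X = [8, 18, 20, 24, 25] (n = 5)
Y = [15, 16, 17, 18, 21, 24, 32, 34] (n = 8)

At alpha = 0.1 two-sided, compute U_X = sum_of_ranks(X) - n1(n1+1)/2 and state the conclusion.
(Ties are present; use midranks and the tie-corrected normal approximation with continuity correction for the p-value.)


Step 1: Combine and sort all 13 observations; assign midranks.
sorted (value, group): (8,X), (15,Y), (16,Y), (17,Y), (18,X), (18,Y), (20,X), (21,Y), (24,X), (24,Y), (25,X), (32,Y), (34,Y)
ranks: 8->1, 15->2, 16->3, 17->4, 18->5.5, 18->5.5, 20->7, 21->8, 24->9.5, 24->9.5, 25->11, 32->12, 34->13
Step 2: Rank sum for X: R1 = 1 + 5.5 + 7 + 9.5 + 11 = 34.
Step 3: U_X = R1 - n1(n1+1)/2 = 34 - 5*6/2 = 34 - 15 = 19.
       U_Y = n1*n2 - U_X = 40 - 19 = 21.
Step 4: Ties are present, so use the tie-corrected normal approximation (with continuity correction) for the p-value.
Step 5: p-value = 0.941492; compare to alpha = 0.1. fail to reject H0.

U_X = 19, p = 0.941492, fail to reject H0 at alpha = 0.1.


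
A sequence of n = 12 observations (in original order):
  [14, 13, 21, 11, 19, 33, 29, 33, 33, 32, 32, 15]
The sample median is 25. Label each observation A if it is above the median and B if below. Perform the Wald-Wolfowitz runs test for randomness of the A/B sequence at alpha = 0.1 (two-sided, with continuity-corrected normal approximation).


Step 1: Compute median = 25; label A = above, B = below.
Labels in order: BBBBBAAAAAAB  (n_A = 6, n_B = 6)
Step 2: Count runs R = 3.
Step 3: Under H0 (random ordering), E[R] = 2*n_A*n_B/(n_A+n_B) + 1 = 2*6*6/12 + 1 = 7.0000.
        Var[R] = 2*n_A*n_B*(2*n_A*n_B - n_A - n_B) / ((n_A+n_B)^2 * (n_A+n_B-1)) = 4320/1584 = 2.7273.
        SD[R] = 1.6514.
Step 4: Continuity-corrected z = (R + 0.5 - E[R]) / SD[R] = (3 + 0.5 - 7.0000) / 1.6514 = -2.1194.
Step 5: Two-sided p-value via normal approximation = 2*(1 - Phi(|z|)) = 0.034060.
Step 6: alpha = 0.1. reject H0.

R = 3, z = -2.1194, p = 0.034060, reject H0.


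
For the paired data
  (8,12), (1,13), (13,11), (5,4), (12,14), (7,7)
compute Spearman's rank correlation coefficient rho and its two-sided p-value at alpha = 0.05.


Step 1: Rank x and y separately (midranks; no ties here).
rank(x): 8->4, 1->1, 13->6, 5->2, 12->5, 7->3
rank(y): 12->4, 13->5, 11->3, 4->1, 14->6, 7->2
Step 2: d_i = R_x(i) - R_y(i); compute d_i^2.
  (4-4)^2=0, (1-5)^2=16, (6-3)^2=9, (2-1)^2=1, (5-6)^2=1, (3-2)^2=1
sum(d^2) = 28.
Step 3: rho = 1 - 6*28 / (6*(6^2 - 1)) = 1 - 168/210 = 0.200000.
Step 4: Under H0, t = rho * sqrt((n-2)/(1-rho^2)) = 0.4082 ~ t(4).
Step 5: Two-sided p-value from the t-distribution with 4 df = 0.704000.
Step 6: alpha = 0.05. fail to reject H0.

rho = 0.2000, p = 0.704000, fail to reject H0 at alpha = 0.05.


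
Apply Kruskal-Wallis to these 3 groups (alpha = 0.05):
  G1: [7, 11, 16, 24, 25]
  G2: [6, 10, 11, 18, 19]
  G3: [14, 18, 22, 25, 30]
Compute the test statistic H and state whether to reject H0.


Step 1: Combine all N = 15 observations and assign midranks.
sorted (value, group, rank): (6,G2,1), (7,G1,2), (10,G2,3), (11,G1,4.5), (11,G2,4.5), (14,G3,6), (16,G1,7), (18,G2,8.5), (18,G3,8.5), (19,G2,10), (22,G3,11), (24,G1,12), (25,G1,13.5), (25,G3,13.5), (30,G3,15)
Step 2: Sum ranks within each group.
R_1 = 39 (n_1 = 5)
R_2 = 27 (n_2 = 5)
R_3 = 54 (n_3 = 5)
Step 3: H = 12/(N(N+1)) * sum(R_i^2/n_i) - 3(N+1)
     = 12/(15*16) * (39^2/5 + 27^2/5 + 54^2/5) - 3*16
     = 0.050000 * 1033.2 - 48
     = 3.660000.
Step 4: Ties present; correction factor C = 1 - 18/(15^3 - 15) = 0.994643. Corrected H = 3.660000 / 0.994643 = 3.679713.
Step 5: Under H0, H ~ chi^2(2); p-value = 0.158840.
Step 6: alpha = 0.05. fail to reject H0.

H = 3.6797, df = 2, p = 0.158840, fail to reject H0.


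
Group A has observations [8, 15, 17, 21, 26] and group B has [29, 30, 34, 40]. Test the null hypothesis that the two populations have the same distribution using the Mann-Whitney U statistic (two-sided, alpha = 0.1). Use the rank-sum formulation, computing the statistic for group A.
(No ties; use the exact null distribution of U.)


Step 1: Combine and sort all 9 observations; assign midranks.
sorted (value, group): (8,X), (15,X), (17,X), (21,X), (26,X), (29,Y), (30,Y), (34,Y), (40,Y)
ranks: 8->1, 15->2, 17->3, 21->4, 26->5, 29->6, 30->7, 34->8, 40->9
Step 2: Rank sum for X: R1 = 1 + 2 + 3 + 4 + 5 = 15.
Step 3: U_X = R1 - n1(n1+1)/2 = 15 - 5*6/2 = 15 - 15 = 0.
       U_Y = n1*n2 - U_X = 20 - 0 = 20.
Step 4: No ties, so the exact null distribution of U (based on enumerating the C(9,5) = 126 equally likely rank assignments) gives the two-sided p-value.
Step 5: p-value = 0.015873; compare to alpha = 0.1. reject H0.

U_X = 0, p = 0.015873, reject H0 at alpha = 0.1.


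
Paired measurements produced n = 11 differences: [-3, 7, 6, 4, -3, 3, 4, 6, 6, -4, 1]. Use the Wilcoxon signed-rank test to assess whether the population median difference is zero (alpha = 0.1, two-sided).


Step 1: Drop any zero differences (none here) and take |d_i|.
|d| = [3, 7, 6, 4, 3, 3, 4, 6, 6, 4, 1]
Step 2: Midrank |d_i| (ties get averaged ranks).
ranks: |3|->3, |7|->11, |6|->9, |4|->6, |3|->3, |3|->3, |4|->6, |6|->9, |6|->9, |4|->6, |1|->1
Step 3: Attach original signs; sum ranks with positive sign and with negative sign.
W+ = 11 + 9 + 6 + 3 + 6 + 9 + 9 + 1 = 54
W- = 3 + 3 + 6 = 12
(Check: W+ + W- = 66 should equal n(n+1)/2 = 66.)
Step 4: Test statistic W = min(W+, W-) = 12.
Step 5: Ties in |d|, so use the tie-corrected normal approximation.
        E[W] = n(n+1)/4 = 11*12/4 = 33.
        Tie groups: |d|=3 (t=3), |d|=4 (t=3), |d|=6 (t=3); sum(t^3 - t) = 72.
        Var[W] = n(n+1)(2n+1)/24 - sum(t^3-t)/48 = 3036/24 - 72/48 = 125.
        z = (W - E[W]) / sqrt(Var[W]) = (12 - 33) / 11.1803 = -1.8783.
        Two-sided p = 2*Phi(z) = 0.060341.
Step 6: alpha = 0.1. reject H0.

W+ = 54, W- = 12, W = min = 12, p = 0.060341, reject H0.


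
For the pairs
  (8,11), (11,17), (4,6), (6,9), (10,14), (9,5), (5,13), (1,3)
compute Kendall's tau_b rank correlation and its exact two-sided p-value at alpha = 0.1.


Step 1: Enumerate the 28 unordered pairs (i,j) with i<j and classify each by sign(x_j-x_i) * sign(y_j-y_i).
  (1,2):dx=+3,dy=+6->C; (1,3):dx=-4,dy=-5->C; (1,4):dx=-2,dy=-2->C; (1,5):dx=+2,dy=+3->C
  (1,6):dx=+1,dy=-6->D; (1,7):dx=-3,dy=+2->D; (1,8):dx=-7,dy=-8->C; (2,3):dx=-7,dy=-11->C
  (2,4):dx=-5,dy=-8->C; (2,5):dx=-1,dy=-3->C; (2,6):dx=-2,dy=-12->C; (2,7):dx=-6,dy=-4->C
  (2,8):dx=-10,dy=-14->C; (3,4):dx=+2,dy=+3->C; (3,5):dx=+6,dy=+8->C; (3,6):dx=+5,dy=-1->D
  (3,7):dx=+1,dy=+7->C; (3,8):dx=-3,dy=-3->C; (4,5):dx=+4,dy=+5->C; (4,6):dx=+3,dy=-4->D
  (4,7):dx=-1,dy=+4->D; (4,8):dx=-5,dy=-6->C; (5,6):dx=-1,dy=-9->C; (5,7):dx=-5,dy=-1->C
  (5,8):dx=-9,dy=-11->C; (6,7):dx=-4,dy=+8->D; (6,8):dx=-8,dy=-2->C; (7,8):dx=-4,dy=-10->C
Step 2: C = 22, D = 6, total pairs = 28.
Step 3: tau = (C - D)/(n(n-1)/2) = (22 - 6)/28 = 0.571429.
Step 4: Exact two-sided p-value (enumerate n! = 40320 permutations of y under H0): p = 0.061012.
Step 5: alpha = 0.1. reject H0.

tau_b = 0.5714 (C=22, D=6), p = 0.061012, reject H0.


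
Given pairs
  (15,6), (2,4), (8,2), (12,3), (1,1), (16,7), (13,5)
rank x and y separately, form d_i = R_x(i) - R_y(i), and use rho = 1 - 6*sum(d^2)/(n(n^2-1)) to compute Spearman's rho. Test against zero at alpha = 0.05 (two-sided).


Step 1: Rank x and y separately (midranks; no ties here).
rank(x): 15->6, 2->2, 8->3, 12->4, 1->1, 16->7, 13->5
rank(y): 6->6, 4->4, 2->2, 3->3, 1->1, 7->7, 5->5
Step 2: d_i = R_x(i) - R_y(i); compute d_i^2.
  (6-6)^2=0, (2-4)^2=4, (3-2)^2=1, (4-3)^2=1, (1-1)^2=0, (7-7)^2=0, (5-5)^2=0
sum(d^2) = 6.
Step 3: rho = 1 - 6*6 / (7*(7^2 - 1)) = 1 - 36/336 = 0.892857.
Step 4: Under H0, t = rho * sqrt((n-2)/(1-rho^2)) = 4.4333 ~ t(5).
Step 5: Two-sided p-value from the t-distribution with 5 df = 0.006807.
Step 6: alpha = 0.05. reject H0.

rho = 0.8929, p = 0.006807, reject H0 at alpha = 0.05.


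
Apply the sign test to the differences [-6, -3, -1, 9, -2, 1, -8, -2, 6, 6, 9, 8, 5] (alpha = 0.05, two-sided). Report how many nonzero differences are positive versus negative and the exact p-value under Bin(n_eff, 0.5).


Step 1: Discard zero differences. Original n = 13; n_eff = number of nonzero differences = 13.
Nonzero differences (with sign): -6, -3, -1, +9, -2, +1, -8, -2, +6, +6, +9, +8, +5
Step 2: Count signs: positive = 7, negative = 6.
Step 3: Under H0: P(positive) = 0.5, so the number of positives S ~ Bin(13, 0.5).
Step 4: Two-sided exact p-value = sum of Bin(13,0.5) probabilities at or below the observed probability = 1.000000.
Step 5: alpha = 0.05. fail to reject H0.

n_eff = 13, pos = 7, neg = 6, p = 1.000000, fail to reject H0.


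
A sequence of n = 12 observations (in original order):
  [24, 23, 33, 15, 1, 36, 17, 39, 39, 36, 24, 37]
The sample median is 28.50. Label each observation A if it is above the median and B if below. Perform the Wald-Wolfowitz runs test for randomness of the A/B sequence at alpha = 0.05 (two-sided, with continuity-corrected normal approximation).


Step 1: Compute median = 28.50; label A = above, B = below.
Labels in order: BBABBABAAABA  (n_A = 6, n_B = 6)
Step 2: Count runs R = 8.
Step 3: Under H0 (random ordering), E[R] = 2*n_A*n_B/(n_A+n_B) + 1 = 2*6*6/12 + 1 = 7.0000.
        Var[R] = 2*n_A*n_B*(2*n_A*n_B - n_A - n_B) / ((n_A+n_B)^2 * (n_A+n_B-1)) = 4320/1584 = 2.7273.
        SD[R] = 1.6514.
Step 4: Continuity-corrected z = (R - 0.5 - E[R]) / SD[R] = (8 - 0.5 - 7.0000) / 1.6514 = 0.3028.
Step 5: Two-sided p-value via normal approximation = 2*(1 - Phi(|z|)) = 0.762069.
Step 6: alpha = 0.05. fail to reject H0.

R = 8, z = 0.3028, p = 0.762069, fail to reject H0.


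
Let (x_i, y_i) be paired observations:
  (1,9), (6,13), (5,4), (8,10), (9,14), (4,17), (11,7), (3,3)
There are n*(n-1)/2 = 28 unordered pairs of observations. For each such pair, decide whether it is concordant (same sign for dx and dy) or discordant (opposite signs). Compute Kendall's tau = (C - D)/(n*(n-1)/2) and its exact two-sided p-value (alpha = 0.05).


Step 1: Enumerate the 28 unordered pairs (i,j) with i<j and classify each by sign(x_j-x_i) * sign(y_j-y_i).
  (1,2):dx=+5,dy=+4->C; (1,3):dx=+4,dy=-5->D; (1,4):dx=+7,dy=+1->C; (1,5):dx=+8,dy=+5->C
  (1,6):dx=+3,dy=+8->C; (1,7):dx=+10,dy=-2->D; (1,8):dx=+2,dy=-6->D; (2,3):dx=-1,dy=-9->C
  (2,4):dx=+2,dy=-3->D; (2,5):dx=+3,dy=+1->C; (2,6):dx=-2,dy=+4->D; (2,7):dx=+5,dy=-6->D
  (2,8):dx=-3,dy=-10->C; (3,4):dx=+3,dy=+6->C; (3,5):dx=+4,dy=+10->C; (3,6):dx=-1,dy=+13->D
  (3,7):dx=+6,dy=+3->C; (3,8):dx=-2,dy=-1->C; (4,5):dx=+1,dy=+4->C; (4,6):dx=-4,dy=+7->D
  (4,7):dx=+3,dy=-3->D; (4,8):dx=-5,dy=-7->C; (5,6):dx=-5,dy=+3->D; (5,7):dx=+2,dy=-7->D
  (5,8):dx=-6,dy=-11->C; (6,7):dx=+7,dy=-10->D; (6,8):dx=-1,dy=-14->C; (7,8):dx=-8,dy=-4->C
Step 2: C = 16, D = 12, total pairs = 28.
Step 3: tau = (C - D)/(n(n-1)/2) = (16 - 12)/28 = 0.142857.
Step 4: Exact two-sided p-value (enumerate n! = 40320 permutations of y under H0): p = 0.719544.
Step 5: alpha = 0.05. fail to reject H0.

tau_b = 0.1429 (C=16, D=12), p = 0.719544, fail to reject H0.


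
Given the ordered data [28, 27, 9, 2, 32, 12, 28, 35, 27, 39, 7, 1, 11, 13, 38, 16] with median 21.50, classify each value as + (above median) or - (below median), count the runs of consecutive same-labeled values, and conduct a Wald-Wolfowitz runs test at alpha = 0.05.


Step 1: Compute median = 21.50; label A = above, B = below.
Labels in order: AABBABAAAABBBBAB  (n_A = 8, n_B = 8)
Step 2: Count runs R = 8.
Step 3: Under H0 (random ordering), E[R] = 2*n_A*n_B/(n_A+n_B) + 1 = 2*8*8/16 + 1 = 9.0000.
        Var[R] = 2*n_A*n_B*(2*n_A*n_B - n_A - n_B) / ((n_A+n_B)^2 * (n_A+n_B-1)) = 14336/3840 = 3.7333.
        SD[R] = 1.9322.
Step 4: Continuity-corrected z = (R + 0.5 - E[R]) / SD[R] = (8 + 0.5 - 9.0000) / 1.9322 = -0.2588.
Step 5: Two-sided p-value via normal approximation = 2*(1 - Phi(|z|)) = 0.795809.
Step 6: alpha = 0.05. fail to reject H0.

R = 8, z = -0.2588, p = 0.795809, fail to reject H0.


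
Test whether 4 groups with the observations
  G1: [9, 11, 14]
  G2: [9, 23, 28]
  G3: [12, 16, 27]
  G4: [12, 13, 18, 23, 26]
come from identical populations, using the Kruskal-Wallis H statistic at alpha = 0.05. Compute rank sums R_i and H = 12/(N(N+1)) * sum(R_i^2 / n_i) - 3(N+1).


Step 1: Combine all N = 14 observations and assign midranks.
sorted (value, group, rank): (9,G1,1.5), (9,G2,1.5), (11,G1,3), (12,G3,4.5), (12,G4,4.5), (13,G4,6), (14,G1,7), (16,G3,8), (18,G4,9), (23,G2,10.5), (23,G4,10.5), (26,G4,12), (27,G3,13), (28,G2,14)
Step 2: Sum ranks within each group.
R_1 = 11.5 (n_1 = 3)
R_2 = 26 (n_2 = 3)
R_3 = 25.5 (n_3 = 3)
R_4 = 42 (n_4 = 5)
Step 3: H = 12/(N(N+1)) * sum(R_i^2/n_i) - 3(N+1)
     = 12/(14*15) * (11.5^2/3 + 26^2/3 + 25.5^2/3 + 42^2/5) - 3*15
     = 0.057143 * 838.967 - 45
     = 2.940952.
Step 4: Ties present; correction factor C = 1 - 18/(14^3 - 14) = 0.993407. Corrected H = 2.940952 / 0.993407 = 2.960472.
Step 5: Under H0, H ~ chi^2(3); p-value = 0.397760.
Step 6: alpha = 0.05. fail to reject H0.

H = 2.9605, df = 3, p = 0.397760, fail to reject H0.


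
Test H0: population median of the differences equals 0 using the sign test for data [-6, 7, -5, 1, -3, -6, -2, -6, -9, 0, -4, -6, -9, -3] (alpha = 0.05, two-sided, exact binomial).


Step 1: Discard zero differences. Original n = 14; n_eff = number of nonzero differences = 13.
Nonzero differences (with sign): -6, +7, -5, +1, -3, -6, -2, -6, -9, -4, -6, -9, -3
Step 2: Count signs: positive = 2, negative = 11.
Step 3: Under H0: P(positive) = 0.5, so the number of positives S ~ Bin(13, 0.5).
Step 4: Two-sided exact p-value = sum of Bin(13,0.5) probabilities at or below the observed probability = 0.022461.
Step 5: alpha = 0.05. reject H0.

n_eff = 13, pos = 2, neg = 11, p = 0.022461, reject H0.


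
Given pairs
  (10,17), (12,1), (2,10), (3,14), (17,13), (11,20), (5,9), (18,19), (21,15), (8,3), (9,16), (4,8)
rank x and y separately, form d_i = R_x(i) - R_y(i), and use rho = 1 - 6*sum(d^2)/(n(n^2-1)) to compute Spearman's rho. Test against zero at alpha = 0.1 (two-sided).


Step 1: Rank x and y separately (midranks; no ties here).
rank(x): 10->7, 12->9, 2->1, 3->2, 17->10, 11->8, 5->4, 18->11, 21->12, 8->5, 9->6, 4->3
rank(y): 17->10, 1->1, 10->5, 14->7, 13->6, 20->12, 9->4, 19->11, 15->8, 3->2, 16->9, 8->3
Step 2: d_i = R_x(i) - R_y(i); compute d_i^2.
  (7-10)^2=9, (9-1)^2=64, (1-5)^2=16, (2-7)^2=25, (10-6)^2=16, (8-12)^2=16, (4-4)^2=0, (11-11)^2=0, (12-8)^2=16, (5-2)^2=9, (6-9)^2=9, (3-3)^2=0
sum(d^2) = 180.
Step 3: rho = 1 - 6*180 / (12*(12^2 - 1)) = 1 - 1080/1716 = 0.370629.
Step 4: Under H0, t = rho * sqrt((n-2)/(1-rho^2)) = 1.2619 ~ t(10).
Step 5: Two-sided p-value from the t-distribution with 10 df = 0.235621.
Step 6: alpha = 0.1. fail to reject H0.

rho = 0.3706, p = 0.235621, fail to reject H0 at alpha = 0.1.


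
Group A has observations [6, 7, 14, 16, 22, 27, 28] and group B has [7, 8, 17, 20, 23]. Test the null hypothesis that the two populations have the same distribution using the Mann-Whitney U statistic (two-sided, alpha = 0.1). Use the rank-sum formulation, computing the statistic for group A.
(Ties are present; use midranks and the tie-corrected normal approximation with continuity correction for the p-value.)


Step 1: Combine and sort all 12 observations; assign midranks.
sorted (value, group): (6,X), (7,X), (7,Y), (8,Y), (14,X), (16,X), (17,Y), (20,Y), (22,X), (23,Y), (27,X), (28,X)
ranks: 6->1, 7->2.5, 7->2.5, 8->4, 14->5, 16->6, 17->7, 20->8, 22->9, 23->10, 27->11, 28->12
Step 2: Rank sum for X: R1 = 1 + 2.5 + 5 + 6 + 9 + 11 + 12 = 46.5.
Step 3: U_X = R1 - n1(n1+1)/2 = 46.5 - 7*8/2 = 46.5 - 28 = 18.5.
       U_Y = n1*n2 - U_X = 35 - 18.5 = 16.5.
Step 4: Ties are present, so use the tie-corrected normal approximation (with continuity correction) for the p-value.
Step 5: p-value = 0.935170; compare to alpha = 0.1. fail to reject H0.

U_X = 18.5, p = 0.935170, fail to reject H0 at alpha = 0.1.


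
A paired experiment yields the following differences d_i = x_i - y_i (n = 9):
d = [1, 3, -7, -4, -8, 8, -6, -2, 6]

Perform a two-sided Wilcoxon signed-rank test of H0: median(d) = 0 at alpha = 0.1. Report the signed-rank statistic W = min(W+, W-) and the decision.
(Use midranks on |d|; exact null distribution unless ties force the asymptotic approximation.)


Step 1: Drop any zero differences (none here) and take |d_i|.
|d| = [1, 3, 7, 4, 8, 8, 6, 2, 6]
Step 2: Midrank |d_i| (ties get averaged ranks).
ranks: |1|->1, |3|->3, |7|->7, |4|->4, |8|->8.5, |8|->8.5, |6|->5.5, |2|->2, |6|->5.5
Step 3: Attach original signs; sum ranks with positive sign and with negative sign.
W+ = 1 + 3 + 8.5 + 5.5 = 18
W- = 7 + 4 + 8.5 + 5.5 + 2 = 27
(Check: W+ + W- = 45 should equal n(n+1)/2 = 45.)
Step 4: Test statistic W = min(W+, W-) = 18.
Step 5: Ties in |d|, so use the tie-corrected normal approximation.
        E[W] = n(n+1)/4 = 9*10/4 = 22.5.
        Tie groups: |d|=6 (t=2), |d|=8 (t=2); sum(t^3 - t) = 12.
        Var[W] = n(n+1)(2n+1)/24 - sum(t^3-t)/48 = 1710/24 - 12/48 = 71.
        z = (W - E[W]) / sqrt(Var[W]) = (18 - 22.5) / 8.4261 = -0.5341.
        Two-sided p = 2*Phi(z) = 0.593306.
Step 6: alpha = 0.1. fail to reject H0.

W+ = 18, W- = 27, W = min = 18, p = 0.593306, fail to reject H0.


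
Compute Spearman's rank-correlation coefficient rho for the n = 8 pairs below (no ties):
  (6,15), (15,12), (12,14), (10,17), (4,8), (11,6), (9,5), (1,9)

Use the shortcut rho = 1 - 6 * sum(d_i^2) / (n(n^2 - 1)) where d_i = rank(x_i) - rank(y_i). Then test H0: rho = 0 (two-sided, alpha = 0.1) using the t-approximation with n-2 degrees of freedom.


Step 1: Rank x and y separately (midranks; no ties here).
rank(x): 6->3, 15->8, 12->7, 10->5, 4->2, 11->6, 9->4, 1->1
rank(y): 15->7, 12->5, 14->6, 17->8, 8->3, 6->2, 5->1, 9->4
Step 2: d_i = R_x(i) - R_y(i); compute d_i^2.
  (3-7)^2=16, (8-5)^2=9, (7-6)^2=1, (5-8)^2=9, (2-3)^2=1, (6-2)^2=16, (4-1)^2=9, (1-4)^2=9
sum(d^2) = 70.
Step 3: rho = 1 - 6*70 / (8*(8^2 - 1)) = 1 - 420/504 = 0.166667.
Step 4: Under H0, t = rho * sqrt((n-2)/(1-rho^2)) = 0.4140 ~ t(6).
Step 5: Two-sided p-value from the t-distribution with 6 df = 0.693239.
Step 6: alpha = 0.1. fail to reject H0.

rho = 0.1667, p = 0.693239, fail to reject H0 at alpha = 0.1.


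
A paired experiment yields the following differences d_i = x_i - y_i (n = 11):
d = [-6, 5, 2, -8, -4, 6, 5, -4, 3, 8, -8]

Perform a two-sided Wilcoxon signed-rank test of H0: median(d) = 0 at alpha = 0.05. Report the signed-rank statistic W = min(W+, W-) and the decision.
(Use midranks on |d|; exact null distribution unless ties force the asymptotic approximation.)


Step 1: Drop any zero differences (none here) and take |d_i|.
|d| = [6, 5, 2, 8, 4, 6, 5, 4, 3, 8, 8]
Step 2: Midrank |d_i| (ties get averaged ranks).
ranks: |6|->7.5, |5|->5.5, |2|->1, |8|->10, |4|->3.5, |6|->7.5, |5|->5.5, |4|->3.5, |3|->2, |8|->10, |8|->10
Step 3: Attach original signs; sum ranks with positive sign and with negative sign.
W+ = 5.5 + 1 + 7.5 + 5.5 + 2 + 10 = 31.5
W- = 7.5 + 10 + 3.5 + 3.5 + 10 = 34.5
(Check: W+ + W- = 66 should equal n(n+1)/2 = 66.)
Step 4: Test statistic W = min(W+, W-) = 31.5.
Step 5: Ties in |d|, so use the tie-corrected normal approximation.
        E[W] = n(n+1)/4 = 11*12/4 = 33.
        Tie groups: |d|=4 (t=2), |d|=5 (t=2), |d|=6 (t=2), |d|=8 (t=3); sum(t^3 - t) = 42.
        Var[W] = n(n+1)(2n+1)/24 - sum(t^3-t)/48 = 3036/24 - 42/48 = 125.625.
        z = (W - E[W]) / sqrt(Var[W]) = (31.5 - 33) / 11.2083 = -0.1338.
        Two-sided p = 2*Phi(z) = 0.893537.
Step 6: alpha = 0.05. fail to reject H0.

W+ = 31.5, W- = 34.5, W = min = 31.5, p = 0.893537, fail to reject H0.


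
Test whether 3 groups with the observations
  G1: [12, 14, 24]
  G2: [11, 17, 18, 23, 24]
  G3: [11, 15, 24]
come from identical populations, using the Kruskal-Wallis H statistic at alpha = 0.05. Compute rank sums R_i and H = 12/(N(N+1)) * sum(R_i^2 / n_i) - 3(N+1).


Step 1: Combine all N = 11 observations and assign midranks.
sorted (value, group, rank): (11,G2,1.5), (11,G3,1.5), (12,G1,3), (14,G1,4), (15,G3,5), (17,G2,6), (18,G2,7), (23,G2,8), (24,G1,10), (24,G2,10), (24,G3,10)
Step 2: Sum ranks within each group.
R_1 = 17 (n_1 = 3)
R_2 = 32.5 (n_2 = 5)
R_3 = 16.5 (n_3 = 3)
Step 3: H = 12/(N(N+1)) * sum(R_i^2/n_i) - 3(N+1)
     = 12/(11*12) * (17^2/3 + 32.5^2/5 + 16.5^2/3) - 3*12
     = 0.090909 * 398.333 - 36
     = 0.212121.
Step 4: Ties present; correction factor C = 1 - 30/(11^3 - 11) = 0.977273. Corrected H = 0.212121 / 0.977273 = 0.217054.
Step 5: Under H0, H ~ chi^2(2); p-value = 0.897155.
Step 6: alpha = 0.05. fail to reject H0.

H = 0.2171, df = 2, p = 0.897155, fail to reject H0.


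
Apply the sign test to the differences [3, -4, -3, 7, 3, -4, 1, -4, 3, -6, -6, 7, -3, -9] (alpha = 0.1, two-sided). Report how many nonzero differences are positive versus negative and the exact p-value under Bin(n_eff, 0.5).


Step 1: Discard zero differences. Original n = 14; n_eff = number of nonzero differences = 14.
Nonzero differences (with sign): +3, -4, -3, +7, +3, -4, +1, -4, +3, -6, -6, +7, -3, -9
Step 2: Count signs: positive = 6, negative = 8.
Step 3: Under H0: P(positive) = 0.5, so the number of positives S ~ Bin(14, 0.5).
Step 4: Two-sided exact p-value = sum of Bin(14,0.5) probabilities at or below the observed probability = 0.790527.
Step 5: alpha = 0.1. fail to reject H0.

n_eff = 14, pos = 6, neg = 8, p = 0.790527, fail to reject H0.


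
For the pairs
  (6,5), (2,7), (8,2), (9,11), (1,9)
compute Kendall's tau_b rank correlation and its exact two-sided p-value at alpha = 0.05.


Step 1: Enumerate the 10 unordered pairs (i,j) with i<j and classify each by sign(x_j-x_i) * sign(y_j-y_i).
  (1,2):dx=-4,dy=+2->D; (1,3):dx=+2,dy=-3->D; (1,4):dx=+3,dy=+6->C; (1,5):dx=-5,dy=+4->D
  (2,3):dx=+6,dy=-5->D; (2,4):dx=+7,dy=+4->C; (2,5):dx=-1,dy=+2->D; (3,4):dx=+1,dy=+9->C
  (3,5):dx=-7,dy=+7->D; (4,5):dx=-8,dy=-2->C
Step 2: C = 4, D = 6, total pairs = 10.
Step 3: tau = (C - D)/(n(n-1)/2) = (4 - 6)/10 = -0.200000.
Step 4: Exact two-sided p-value (enumerate n! = 120 permutations of y under H0): p = 0.816667.
Step 5: alpha = 0.05. fail to reject H0.

tau_b = -0.2000 (C=4, D=6), p = 0.816667, fail to reject H0.


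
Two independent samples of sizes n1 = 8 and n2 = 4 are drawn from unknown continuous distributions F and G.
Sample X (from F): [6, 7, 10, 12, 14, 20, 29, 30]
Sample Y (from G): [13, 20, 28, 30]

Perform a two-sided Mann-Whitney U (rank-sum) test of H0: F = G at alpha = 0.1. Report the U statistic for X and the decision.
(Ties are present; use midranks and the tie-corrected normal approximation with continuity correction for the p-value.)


Step 1: Combine and sort all 12 observations; assign midranks.
sorted (value, group): (6,X), (7,X), (10,X), (12,X), (13,Y), (14,X), (20,X), (20,Y), (28,Y), (29,X), (30,X), (30,Y)
ranks: 6->1, 7->2, 10->3, 12->4, 13->5, 14->6, 20->7.5, 20->7.5, 28->9, 29->10, 30->11.5, 30->11.5
Step 2: Rank sum for X: R1 = 1 + 2 + 3 + 4 + 6 + 7.5 + 10 + 11.5 = 45.
Step 3: U_X = R1 - n1(n1+1)/2 = 45 - 8*9/2 = 45 - 36 = 9.
       U_Y = n1*n2 - U_X = 32 - 9 = 23.
Step 4: Ties are present, so use the tie-corrected normal approximation (with continuity correction) for the p-value.
Step 5: p-value = 0.267926; compare to alpha = 0.1. fail to reject H0.

U_X = 9, p = 0.267926, fail to reject H0 at alpha = 0.1.


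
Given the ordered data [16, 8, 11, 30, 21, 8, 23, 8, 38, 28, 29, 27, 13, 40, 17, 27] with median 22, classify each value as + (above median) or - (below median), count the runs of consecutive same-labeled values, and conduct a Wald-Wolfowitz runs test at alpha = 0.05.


Step 1: Compute median = 22; label A = above, B = below.
Labels in order: BBBABBABAAAABABA  (n_A = 8, n_B = 8)
Step 2: Count runs R = 10.
Step 3: Under H0 (random ordering), E[R] = 2*n_A*n_B/(n_A+n_B) + 1 = 2*8*8/16 + 1 = 9.0000.
        Var[R] = 2*n_A*n_B*(2*n_A*n_B - n_A - n_B) / ((n_A+n_B)^2 * (n_A+n_B-1)) = 14336/3840 = 3.7333.
        SD[R] = 1.9322.
Step 4: Continuity-corrected z = (R - 0.5 - E[R]) / SD[R] = (10 - 0.5 - 9.0000) / 1.9322 = 0.2588.
Step 5: Two-sided p-value via normal approximation = 2*(1 - Phi(|z|)) = 0.795809.
Step 6: alpha = 0.05. fail to reject H0.

R = 10, z = 0.2588, p = 0.795809, fail to reject H0.
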